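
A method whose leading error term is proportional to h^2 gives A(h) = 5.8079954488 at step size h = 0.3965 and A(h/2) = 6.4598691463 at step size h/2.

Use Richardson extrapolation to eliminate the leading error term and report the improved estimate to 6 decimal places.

r = 2, so 2^r = 4.
4 × 6.4598691463 − 5.8079954488 = 20.0314811364
Divide by 2^2 − 1 = 3.
20.0314811364 ÷ 3 = 6.6771603788

6.677160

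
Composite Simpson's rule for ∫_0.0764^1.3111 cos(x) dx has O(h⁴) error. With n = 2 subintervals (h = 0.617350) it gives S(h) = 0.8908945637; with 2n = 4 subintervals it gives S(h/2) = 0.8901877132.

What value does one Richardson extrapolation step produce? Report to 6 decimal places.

0.890141

r = 4: numerator weight 16, denominator 15.
Difference of the inputs: 0.8901877132 − 0.8908945637 = -0.0007068505
Correction (A(h/2) − A(h))/(16 − 1) = (-0.0007068505)/15 = -0.0000471234
R = 0.8901877132 − 0.0000471234 = 0.8901405898
Correction |R − A(h/2)| = 4.712e-05; gap |A(h/2) − A(h)| = 7.069e-04.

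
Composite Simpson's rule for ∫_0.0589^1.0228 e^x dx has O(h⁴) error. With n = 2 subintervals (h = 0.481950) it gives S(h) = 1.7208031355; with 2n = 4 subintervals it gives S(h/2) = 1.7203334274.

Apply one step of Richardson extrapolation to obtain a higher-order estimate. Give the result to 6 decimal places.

1.720302

The method has order 4: 2^4 = 16.
A(h/2) − A(h) = 1.7203334274 − 1.7208031355 = -0.0004697081
Divide by 2^4 − 1 = 15: (-0.0004697081)/15 = -0.0000313139
R = 1.7203334274 − 0.0000313139 = 1.7203021135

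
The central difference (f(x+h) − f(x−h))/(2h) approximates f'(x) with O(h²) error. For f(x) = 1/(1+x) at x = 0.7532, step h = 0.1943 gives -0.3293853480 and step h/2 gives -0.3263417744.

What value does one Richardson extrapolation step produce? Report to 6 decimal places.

-0.325327

Method order is 2; weight 2^2 = 4.
Top: 4(-0.3263417744) − (-0.3293853480) = -0.9759817496
Denominator 4 − 1 = 3.
(-0.9759817496) ÷ 3 = -0.3253272499
Shift from A(h/2): +0.0010145245.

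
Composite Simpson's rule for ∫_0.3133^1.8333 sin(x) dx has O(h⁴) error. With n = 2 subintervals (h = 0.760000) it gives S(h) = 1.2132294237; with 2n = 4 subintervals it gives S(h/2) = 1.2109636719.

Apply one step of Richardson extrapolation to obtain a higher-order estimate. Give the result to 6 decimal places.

1.210813

Error is O(h^4); halving h shrinks it by 2^4 = 16.
16×1.2109636719 − 1.2132294237 = 18.1621893267
Denominator 16 − 1 = 15.
R = 18.1621893267/15 = 1.2108126218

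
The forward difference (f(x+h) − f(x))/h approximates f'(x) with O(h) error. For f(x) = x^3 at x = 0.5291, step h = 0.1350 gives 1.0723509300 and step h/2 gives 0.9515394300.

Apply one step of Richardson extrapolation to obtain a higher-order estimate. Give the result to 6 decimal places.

0.830728

r = 1: numerator weight 2, denominator 1.
Numerator 2*A(h/2) − A(h) = 2*0.9515394300 − 1.0723509300 = 0.8307279300
Extrapolated: 0.8307279300 / 1 = 0.8307279300
Shift from A(h/2): −0.1208115000.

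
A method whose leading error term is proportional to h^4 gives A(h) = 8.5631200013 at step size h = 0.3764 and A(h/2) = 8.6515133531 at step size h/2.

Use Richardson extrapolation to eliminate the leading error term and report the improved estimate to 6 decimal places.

The method has order 4: 2^4 = 16.
2^4 × A(h/2) = 138.4242136496; minus A(h) gives 129.8610936483.
(16 × 8.6515133531 − 8.5631200013)/(16 − 1) = 8.6574062432
Gap between inputs: 8.839e-02; correction applied: +0.0058928901.

8.657406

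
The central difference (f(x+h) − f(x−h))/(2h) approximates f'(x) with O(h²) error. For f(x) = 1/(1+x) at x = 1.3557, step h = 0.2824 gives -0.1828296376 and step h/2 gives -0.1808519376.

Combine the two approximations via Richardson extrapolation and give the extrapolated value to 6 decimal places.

Leading term ∝ h^2; use weight 4 = 2^2.
4·(-0.1808519376) − (-0.1828296376) = -0.5405781128
(4·(-0.1808519376) − (-0.1828296376))/(4 − 1) = -0.1801927043
Shift from A(h/2): +0.0006592333.

-0.180193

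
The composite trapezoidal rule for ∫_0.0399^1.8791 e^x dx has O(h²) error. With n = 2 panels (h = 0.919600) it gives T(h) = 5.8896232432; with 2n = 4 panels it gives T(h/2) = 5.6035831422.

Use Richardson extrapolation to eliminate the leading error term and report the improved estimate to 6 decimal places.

Method order is 2; weight 2^2 = 4.
4·5.6035831422 − 5.8896232432 = 16.5247093256
Divide by 2^2 − 1 = 3.
(4·5.6035831422 − 5.8896232432)/(4 − 1) = 5.5082364419
Shift from A(h/2): −0.0953467003.

5.508236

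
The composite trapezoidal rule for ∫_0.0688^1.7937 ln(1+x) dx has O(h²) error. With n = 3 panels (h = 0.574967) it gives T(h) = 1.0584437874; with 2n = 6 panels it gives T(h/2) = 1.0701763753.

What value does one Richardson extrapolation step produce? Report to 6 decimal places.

Order 2 gives 2^r = 4 and 2^r − 1 = 3.
4·1.0701763753 = 4.2807055012; subtract 1.0584437874 → 3.2222617138
Denominator 4 − 1 = 3.
So the Richardson estimate is 1.0740872379.
Correction |R − A(h/2)| = 3.911e-03; gap |A(h/2) − A(h)| = 1.173e-02.

1.074087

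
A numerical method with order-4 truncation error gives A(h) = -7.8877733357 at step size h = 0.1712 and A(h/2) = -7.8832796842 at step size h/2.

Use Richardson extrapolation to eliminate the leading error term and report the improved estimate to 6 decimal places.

Leading term ∝ h^4; use weight 16 = 2^4.
16×(-7.8832796842) = -126.1324749472; (-126.1324749472) − (-7.8877733357) = -118.2447016115
(-118.2447016115) ÷ 15 = -7.8829801074

-7.882980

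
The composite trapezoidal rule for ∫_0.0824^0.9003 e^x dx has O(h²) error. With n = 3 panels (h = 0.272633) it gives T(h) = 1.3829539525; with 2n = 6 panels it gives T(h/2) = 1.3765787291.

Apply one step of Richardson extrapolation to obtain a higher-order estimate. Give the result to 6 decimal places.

1.374454

With r = 2 the leading error scales as h^2, so the weight is 2^2 = 4.
Weighted: 5.5063149164 − 1.3829539525 = 4.1233609639
4.1233609639 ÷ 3 = 1.3744536546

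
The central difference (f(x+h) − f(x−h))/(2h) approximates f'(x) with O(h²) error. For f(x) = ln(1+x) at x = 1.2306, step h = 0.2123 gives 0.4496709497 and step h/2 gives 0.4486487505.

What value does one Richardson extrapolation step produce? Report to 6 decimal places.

Method order is 2; weight 2^2 = 4.
4 × 0.4486487505 = 1.7945950020; 1.7945950020 − 0.4496709497 = 1.3449240523
Denominator 4 − 1 = 3.
(4 × 0.4486487505 − 0.4496709497)/(4 − 1) = 0.4483080174

0.448308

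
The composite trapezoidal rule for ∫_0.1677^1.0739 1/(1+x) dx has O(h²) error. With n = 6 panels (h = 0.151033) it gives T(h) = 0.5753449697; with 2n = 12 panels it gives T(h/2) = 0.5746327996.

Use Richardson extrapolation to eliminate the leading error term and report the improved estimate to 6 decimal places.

0.574395

Error is O(h^2); halving h shrinks it by 2^2 = 4.
Difference of the inputs: 0.5746327996 − 0.5753449697 = -0.0007121701
Correction (A(h/2) − A(h))/(4 − 1) = (-0.0007121701)/3 = -0.0002373900
R = 0.5746327996 − 0.0002373900 = 0.5743954096
Gap between inputs: 7.122e-04; correction applied: −0.0002373900.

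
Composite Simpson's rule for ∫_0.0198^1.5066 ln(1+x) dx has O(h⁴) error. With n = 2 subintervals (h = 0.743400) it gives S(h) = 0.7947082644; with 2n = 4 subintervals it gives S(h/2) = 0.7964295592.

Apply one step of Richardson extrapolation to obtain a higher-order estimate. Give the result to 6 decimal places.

0.796544

Leading term ∝ h^4; use weight 16 = 2^4.
16*0.7964295592 = 12.7428729472; 12.7428729472 − 0.7947082644 = 11.9481646828
Divide by 2^4 − 1 = 15.
(16*0.7964295592 − 0.7947082644)/(16 − 1) = 0.7965443122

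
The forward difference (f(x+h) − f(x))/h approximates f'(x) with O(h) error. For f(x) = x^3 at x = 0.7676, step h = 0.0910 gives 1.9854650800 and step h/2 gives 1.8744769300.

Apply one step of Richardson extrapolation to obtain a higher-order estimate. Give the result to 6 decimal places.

1.763489

r = 1: numerator weight 2, denominator 1.
Top: 2(1.8744769300) − (1.9854650800) = 1.7634887800
Denominator 2 − 1 = 1.
So the Richardson estimate is 1.7634887800.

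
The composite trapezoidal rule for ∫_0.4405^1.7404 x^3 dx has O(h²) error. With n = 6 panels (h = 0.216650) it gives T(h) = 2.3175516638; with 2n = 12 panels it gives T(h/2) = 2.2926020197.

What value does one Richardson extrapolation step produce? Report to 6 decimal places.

r = 2: numerator weight 4, denominator 3.
Weighted: 9.1704080788 − 2.3175516638 = 6.8528564150
6.8528564150 ÷ 3 = 2.2842854717
Correction |R − A(h/2)| = 8.317e-03; gap |A(h/2) − A(h)| = 2.495e-02.

2.284285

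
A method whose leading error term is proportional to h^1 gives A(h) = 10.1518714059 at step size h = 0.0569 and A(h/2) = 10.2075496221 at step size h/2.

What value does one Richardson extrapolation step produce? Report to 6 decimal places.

10.263228

Order 1 gives 2^r = 2 and 2^r − 1 = 1.
Top: 2(10.2075496221) − (10.1518714059) = 10.2632278383
Denominator 2 − 1 = 1.
10.2632278383 ÷ 1 = 10.2632278383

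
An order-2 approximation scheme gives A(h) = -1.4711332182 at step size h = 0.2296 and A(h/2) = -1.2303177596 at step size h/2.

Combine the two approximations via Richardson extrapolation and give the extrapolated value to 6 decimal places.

-1.150046

Leading term ∝ h^2; use weight 4 = 2^2.
4*(-1.2303177596) = -4.9212710384; (-4.9212710384) − (-1.4711332182) = -3.4501378202
R = (-3.4501378202)/3 = -1.1500459401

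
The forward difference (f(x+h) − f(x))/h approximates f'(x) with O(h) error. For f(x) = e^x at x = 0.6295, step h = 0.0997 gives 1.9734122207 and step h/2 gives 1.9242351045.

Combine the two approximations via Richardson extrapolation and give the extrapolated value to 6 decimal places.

1.875058

The method has order 1: 2^1 = 2.
2*1.9242351045 = 3.8484702090; 3.8484702090 − 1.9734122207 = 1.8750579883
(2*1.9242351045 − 1.9734122207)/(2 − 1) = 1.8750579883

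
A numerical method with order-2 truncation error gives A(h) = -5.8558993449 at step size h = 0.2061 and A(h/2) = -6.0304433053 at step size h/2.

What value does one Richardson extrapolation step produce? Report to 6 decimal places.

The method has order 2: 2^2 = 4.
Top: 4(-6.0304433053) − (-5.8558993449) = -18.2658738763
(4×(-6.0304433053) − (-5.8558993449))/(4 − 1) = -6.0886246254
Correction |R − A(h/2)| = 5.818e-02; gap |A(h/2) − A(h)| = 1.745e-01.

-6.088625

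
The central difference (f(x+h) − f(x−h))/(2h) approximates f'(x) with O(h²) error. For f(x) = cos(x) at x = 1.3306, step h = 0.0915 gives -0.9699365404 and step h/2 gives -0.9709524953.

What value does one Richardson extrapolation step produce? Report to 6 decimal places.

Order 2 gives 2^r = 4 and 2^r − 1 = 3.
Weighted: (-3.8838099812) − (-0.9699365404) = -2.9138734408
(-2.9138734408) ÷ 3 = -0.9712911469

-0.971291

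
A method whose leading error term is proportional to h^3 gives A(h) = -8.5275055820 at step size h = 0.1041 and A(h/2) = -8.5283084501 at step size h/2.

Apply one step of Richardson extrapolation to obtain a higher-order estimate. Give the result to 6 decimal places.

With r = 3 the leading error scales as h^3, so the weight is 2^3 = 8.
Top: 8(-8.5283084501) − (-8.5275055820) = -59.6989620188
Denominator 8 − 1 = 7.
(-59.6989620188) ÷ 7 = -8.5284231455

-8.528423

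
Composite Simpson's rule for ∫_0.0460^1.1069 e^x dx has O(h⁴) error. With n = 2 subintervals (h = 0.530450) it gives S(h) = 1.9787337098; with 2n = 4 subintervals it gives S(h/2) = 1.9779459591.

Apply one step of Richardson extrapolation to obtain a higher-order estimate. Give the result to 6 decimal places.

The method has order 4: 2^4 = 16.
Difference of the inputs: 1.9779459591 − 1.9787337098 = -0.0007877507
Correction (A(h/2) − A(h))/(16 − 1) = (-0.0007877507)/15 = -0.0000525167
R = 1.9779459591 − 0.0000525167 = 1.9778934424
Correction |R − A(h/2)| = 5.252e-05; gap |A(h/2) − A(h)| = 7.878e-04.

1.977893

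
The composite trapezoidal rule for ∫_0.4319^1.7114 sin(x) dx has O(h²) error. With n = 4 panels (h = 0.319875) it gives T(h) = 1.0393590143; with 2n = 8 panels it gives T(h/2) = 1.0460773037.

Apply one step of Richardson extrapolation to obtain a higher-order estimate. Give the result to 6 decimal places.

1.048317

r = 2: numerator weight 4, denominator 3.
4·1.0460773037 = 4.1843092148; 4.1843092148 − 1.0393590143 = 3.1449502005
R = 3.1449502005/3 = 1.0483167335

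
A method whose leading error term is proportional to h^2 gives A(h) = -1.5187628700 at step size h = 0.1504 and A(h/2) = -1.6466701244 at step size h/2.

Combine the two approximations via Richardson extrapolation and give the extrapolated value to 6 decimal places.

The method has order 2: 2^2 = 4.
Difference of the inputs: -1.6466701244 − (-1.5187628700) = -0.1279072544
Correction (A(h/2) − A(h))/(4 − 1) = (-0.1279072544)/3 = -0.0426357515
R = A(h/2) + (A(h/2) − A(h))/3 = -1.6466701244 − 0.0426357515 = -1.6893058759

-1.689306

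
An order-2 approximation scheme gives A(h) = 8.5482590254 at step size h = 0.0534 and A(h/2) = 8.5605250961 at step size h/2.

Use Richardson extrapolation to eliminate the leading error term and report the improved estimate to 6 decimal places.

Error is O(h^2); halving h shrinks it by 2^2 = 4.
Numerator 4·A(h/2) − A(h) = 4·8.5605250961 − 8.5482590254 = 25.6938413590
Extrapolated: 25.6938413590 / 3 = 8.5646137863

8.564614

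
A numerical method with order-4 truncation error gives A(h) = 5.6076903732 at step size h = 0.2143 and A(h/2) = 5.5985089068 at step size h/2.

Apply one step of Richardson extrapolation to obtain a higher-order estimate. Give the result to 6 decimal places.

Method order is 4; weight 2^4 = 16.
16*5.5985089068 = 89.5761425088; subtract 5.6076903732 → 83.9684521356
Divide by 2^4 − 1 = 15.
83.9684521356 ÷ 15 = 5.5978968090
Correction |R − A(h/2)| = 6.121e-04; gap |A(h/2) − A(h)| = 9.181e-03.

5.597897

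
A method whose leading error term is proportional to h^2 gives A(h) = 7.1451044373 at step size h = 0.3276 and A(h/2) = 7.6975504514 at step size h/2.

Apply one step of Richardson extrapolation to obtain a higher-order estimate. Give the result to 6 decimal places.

7.881699

Order 2 gives 2^r = 4 and 2^r − 1 = 3.
4*7.6975504514 − 7.1451044373 = 23.6450973683
Divide by 2^2 − 1 = 3.
So the Richardson estimate is 7.8816991228.
Correction |R − A(h/2)| = 1.841e-01; gap |A(h/2) − A(h)| = 5.524e-01.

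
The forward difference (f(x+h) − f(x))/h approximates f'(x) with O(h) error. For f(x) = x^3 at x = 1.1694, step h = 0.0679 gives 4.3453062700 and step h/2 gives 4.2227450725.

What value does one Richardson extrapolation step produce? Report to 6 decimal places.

4.100184

Leading term ∝ h^1; use weight 2 = 2^1.
2 × 4.2227450725 = 8.4454901450; subtract 4.3453062700 → 4.1001838750
R = 4.1001838750/1 = 4.1001838750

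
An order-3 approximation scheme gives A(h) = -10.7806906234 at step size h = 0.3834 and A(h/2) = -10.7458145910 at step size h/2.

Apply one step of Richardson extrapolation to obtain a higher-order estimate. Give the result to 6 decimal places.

-10.740832

Method order is 3; weight 2^3 = 8.
2^3*A(h/2) = -85.9665167280; minus A(h) gives -75.1858261046.
(8*(-10.7458145910) − (-10.7806906234))/(8 − 1) = -10.7408323007
Correction |R − A(h/2)| = 4.982e-03; gap |A(h/2) − A(h)| = 3.488e-02.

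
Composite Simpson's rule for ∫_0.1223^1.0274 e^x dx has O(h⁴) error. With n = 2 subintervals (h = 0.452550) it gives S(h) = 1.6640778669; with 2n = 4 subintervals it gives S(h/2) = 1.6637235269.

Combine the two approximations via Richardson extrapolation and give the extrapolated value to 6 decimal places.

1.663700

Error is O(h^4); halving h shrinks it by 2^4 = 16.
16×1.6637235269 − 1.6640778669 = 24.9554985635
Divide by 2^4 − 1 = 15.
R = 24.9554985635/15 = 1.6636999042
Shift from A(h/2): −0.0000236227.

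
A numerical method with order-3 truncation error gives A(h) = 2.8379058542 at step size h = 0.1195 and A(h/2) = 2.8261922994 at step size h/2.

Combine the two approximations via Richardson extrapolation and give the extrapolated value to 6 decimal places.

Order 3 gives 2^r = 8 and 2^r − 1 = 7.
8*2.8261922994 = 22.6095383952; 22.6095383952 − 2.8379058542 = 19.7716325410
(8*2.8261922994 − 2.8379058542)/(8 − 1) = 2.8245189344
Correction |R − A(h/2)| = 1.673e-03; gap |A(h/2) − A(h)| = 1.171e-02.

2.824519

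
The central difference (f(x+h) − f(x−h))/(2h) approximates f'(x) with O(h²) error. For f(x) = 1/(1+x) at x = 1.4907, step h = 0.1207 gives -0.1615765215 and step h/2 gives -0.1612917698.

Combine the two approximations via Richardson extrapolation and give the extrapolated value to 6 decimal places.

Leading term ∝ h^2; use weight 4 = 2^2.
4×(-0.1612917698) − (-0.1615765215) = -0.4835905577
Extrapolated: (-0.4835905577) / 3 = -0.1611968526

-0.161197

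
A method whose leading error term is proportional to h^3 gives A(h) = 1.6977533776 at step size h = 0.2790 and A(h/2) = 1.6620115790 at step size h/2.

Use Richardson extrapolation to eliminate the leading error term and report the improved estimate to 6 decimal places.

1.656906

The method has order 3: 2^3 = 8.
A(h/2) − A(h) = 1.6620115790 − 1.6977533776 = -0.0357417986
Divide by 2^3 − 1 = 7: (-0.0357417986)/7 = -0.0051059712
R = 1.6620115790 − 0.0051059712 = 1.6569056078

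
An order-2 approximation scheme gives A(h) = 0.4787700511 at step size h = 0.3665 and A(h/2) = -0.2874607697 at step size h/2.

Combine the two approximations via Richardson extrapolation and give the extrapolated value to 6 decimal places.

-0.542871

r = 2, so 2^r = 4.
Numerator 4·A(h/2) − A(h) = 4·(-0.2874607697) − 0.4787700511 = -1.6286131299
Divide by 2^2 − 1 = 3.
(-1.6286131299) ÷ 3 = -0.5428710433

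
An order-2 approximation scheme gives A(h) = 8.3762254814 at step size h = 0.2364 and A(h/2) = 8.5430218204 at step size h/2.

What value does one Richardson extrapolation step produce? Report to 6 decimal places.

8.598621

r = 2: numerator weight 4, denominator 3.
Weighted: 34.1720872816 − 8.3762254814 = 25.7958618002
Divide by 2^2 − 1 = 3.
25.7958618002 ÷ 3 = 8.5986206001
Shift from A(h/2): +0.0555987797.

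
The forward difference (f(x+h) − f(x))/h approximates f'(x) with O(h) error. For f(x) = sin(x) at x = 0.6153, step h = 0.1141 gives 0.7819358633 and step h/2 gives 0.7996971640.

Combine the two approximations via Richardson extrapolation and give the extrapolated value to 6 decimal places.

0.817458

With r = 1 the leading error scales as h^1, so the weight is 2^1 = 2.
Numerator 2·A(h/2) − A(h) = 2·0.7996971640 − 0.7819358633 = 0.8174584647
(2·0.7996971640 − 0.7819358633)/(2 − 1) = 0.8174584647
Gap between inputs: 1.776e-02; correction applied: +0.0177613007.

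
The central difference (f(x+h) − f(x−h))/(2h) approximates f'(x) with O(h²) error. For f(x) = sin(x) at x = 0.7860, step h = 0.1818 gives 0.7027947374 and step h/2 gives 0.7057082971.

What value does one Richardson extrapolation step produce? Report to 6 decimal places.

0.706679

r = 2: numerator weight 4, denominator 3.
Top: 4(0.7057082971) − (0.7027947374) = 2.1200384510
Denominator 4 − 1 = 3.
So the Richardson estimate is 0.7066794837.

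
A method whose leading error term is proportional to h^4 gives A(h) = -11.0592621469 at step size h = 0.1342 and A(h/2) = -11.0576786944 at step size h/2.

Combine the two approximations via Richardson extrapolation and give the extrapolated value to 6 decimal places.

-11.057573

Method order is 4; weight 2^4 = 16.
Weighted: (-176.9228591104) − (-11.0592621469) = -165.8635969635
Denominator 16 − 1 = 15.
(-165.8635969635) ÷ 15 = -11.0575731309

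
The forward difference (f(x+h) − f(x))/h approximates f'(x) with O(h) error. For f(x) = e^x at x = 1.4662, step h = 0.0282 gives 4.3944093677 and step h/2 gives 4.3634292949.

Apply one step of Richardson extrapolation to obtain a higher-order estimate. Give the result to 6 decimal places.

4.332449

Order 1 gives 2^r = 2 and 2^r − 1 = 1.
Difference of the inputs: 4.3634292949 − 4.3944093677 = -0.0309800728
Correction (A(h/2) − A(h))/(2 − 1) = (-0.0309800728)/1 = -0.0309800728
R = A(h/2) + (A(h/2) − A(h))/1 = 4.3634292949 − 0.0309800728 = 4.3324492221
Shift from A(h/2): −0.0309800728.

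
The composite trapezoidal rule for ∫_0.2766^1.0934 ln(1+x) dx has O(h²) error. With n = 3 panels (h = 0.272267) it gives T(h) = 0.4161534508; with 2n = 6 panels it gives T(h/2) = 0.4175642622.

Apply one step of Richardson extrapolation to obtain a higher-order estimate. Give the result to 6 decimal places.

0.418035

Leading term ∝ h^2; use weight 4 = 2^2.
4·0.4175642622 = 1.6702570488; 1.6702570488 − 0.4161534508 = 1.2541035980
Denominator 4 − 1 = 3.
So the Richardson estimate is 0.4180345327.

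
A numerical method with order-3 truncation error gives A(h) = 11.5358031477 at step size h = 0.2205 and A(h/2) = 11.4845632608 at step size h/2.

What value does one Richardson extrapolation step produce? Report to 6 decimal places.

Order 3 gives 2^r = 8 and 2^r − 1 = 7.
Top: 8(11.4845632608) − (11.5358031477) = 80.3407029387
Divide by 2^3 − 1 = 7.
Extrapolated: 80.3407029387 / 7 = 11.4772432770

11.477243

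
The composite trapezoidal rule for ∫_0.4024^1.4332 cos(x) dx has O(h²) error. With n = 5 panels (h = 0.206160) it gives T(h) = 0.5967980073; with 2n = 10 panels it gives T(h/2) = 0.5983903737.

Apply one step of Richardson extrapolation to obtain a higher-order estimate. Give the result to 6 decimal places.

Error is O(h^2); halving h shrinks it by 2^2 = 4.
A(h/2) − A(h) = 0.5983903737 − 0.5967980073 = 0.0015923664
Divide by 2^2 − 1 = 3: 0.0015923664/3 = 0.0005307888
R = 0.5983903737 + 0.0005307888 = 0.5989211625
Shift from A(h/2): +0.0005307888.

0.598921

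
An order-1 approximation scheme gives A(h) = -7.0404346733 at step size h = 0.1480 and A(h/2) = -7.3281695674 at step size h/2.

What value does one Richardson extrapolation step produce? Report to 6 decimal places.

r = 1, so 2^r = 2.
Numerator 2·A(h/2) − A(h) = 2·(-7.3281695674) − (-7.0404346733) = -7.6159044615
(-7.6159044615) ÷ 1 = -7.6159044615
Correction |R − A(h/2)| = 2.877e-01; gap |A(h/2) − A(h)| = 2.877e-01.

-7.615904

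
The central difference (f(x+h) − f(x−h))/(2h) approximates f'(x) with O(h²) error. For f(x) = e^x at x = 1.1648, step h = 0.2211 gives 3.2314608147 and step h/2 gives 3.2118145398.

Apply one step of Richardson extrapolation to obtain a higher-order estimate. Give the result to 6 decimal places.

3.205266

Leading term ∝ h^2; use weight 4 = 2^2.
Weighted: 12.8472581592 − 3.2314608147 = 9.6157973445
(4 × 3.2118145398 − 3.2314608147)/(4 − 1) = 3.2052657815
Shift from A(h/2): −0.0065487583.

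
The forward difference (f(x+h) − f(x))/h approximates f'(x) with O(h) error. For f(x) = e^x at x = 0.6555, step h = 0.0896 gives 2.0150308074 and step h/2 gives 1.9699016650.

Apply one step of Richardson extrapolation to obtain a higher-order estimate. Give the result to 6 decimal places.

1.924773

r = 1, so 2^r = 2.
Numerator 2×A(h/2) − A(h) = 2×1.9699016650 − 2.0150308074 = 1.9247725226
1.9247725226 ÷ 1 = 1.9247725226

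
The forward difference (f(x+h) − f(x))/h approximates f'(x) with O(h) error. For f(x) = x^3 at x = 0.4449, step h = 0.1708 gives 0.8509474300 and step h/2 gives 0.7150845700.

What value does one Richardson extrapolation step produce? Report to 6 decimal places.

0.579222

Method order is 1; weight 2^1 = 2.
2×0.7150845700 = 1.4301691400; 1.4301691400 − 0.8509474300 = 0.5792217100
Denominator 2 − 1 = 1.
Result: 0.5792217100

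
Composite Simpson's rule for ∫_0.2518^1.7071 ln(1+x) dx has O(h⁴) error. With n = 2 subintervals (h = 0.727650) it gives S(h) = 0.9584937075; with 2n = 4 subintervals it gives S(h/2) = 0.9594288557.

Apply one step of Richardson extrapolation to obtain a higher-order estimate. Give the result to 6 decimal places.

0.959491

With r = 4 the leading error scales as h^4, so the weight is 2^4 = 16.
16·0.9594288557 − 0.9584937075 = 14.3923679837
Denominator 16 − 1 = 15.
R = 14.3923679837/15 = 0.9594911989
Shift from A(h/2): +0.0000623432.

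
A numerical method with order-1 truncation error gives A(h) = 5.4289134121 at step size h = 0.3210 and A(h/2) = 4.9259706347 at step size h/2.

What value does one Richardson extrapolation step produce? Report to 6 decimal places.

4.423028

Method order is 1; weight 2^1 = 2.
Weighted: 9.8519412694 − 5.4289134121 = 4.4230278573
Divide by 2^1 − 1 = 1.
Result: 4.4230278573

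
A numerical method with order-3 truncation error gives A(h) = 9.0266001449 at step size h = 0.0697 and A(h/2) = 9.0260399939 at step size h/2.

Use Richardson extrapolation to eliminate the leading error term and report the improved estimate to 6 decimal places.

9.025960

Order 3 gives 2^r = 8 and 2^r − 1 = 7.
8×9.0260399939 = 72.2083199512; subtract 9.0266001449 → 63.1817198063
63.1817198063 ÷ 7 = 9.0259599723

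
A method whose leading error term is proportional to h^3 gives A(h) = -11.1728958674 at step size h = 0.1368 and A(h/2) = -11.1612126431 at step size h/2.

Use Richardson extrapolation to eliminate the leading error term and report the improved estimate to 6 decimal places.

-11.159544

r = 3: numerator weight 8, denominator 7.
Difference of the inputs: -11.1612126431 − (-11.1728958674) = 0.0116832243
Correction (A(h/2) − A(h))/(8 − 1) = 0.0116832243/7 = 0.0016690320
R = A(h/2) + (A(h/2) − A(h))/7 = -11.1612126431 + 0.0016690320 = -11.1595436111
Shift from A(h/2): +0.0016690320.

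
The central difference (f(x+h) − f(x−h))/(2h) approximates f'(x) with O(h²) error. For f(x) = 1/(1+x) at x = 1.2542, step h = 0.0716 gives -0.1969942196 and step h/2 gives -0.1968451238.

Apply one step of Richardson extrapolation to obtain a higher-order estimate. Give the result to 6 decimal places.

-0.196795

Error is O(h^2); halving h shrinks it by 2^2 = 4.
4*(-0.1968451238) − (-0.1969942196) = -0.5903862756
Denominator 4 − 1 = 3.
So the Richardson estimate is -0.1967954252.
Gap between inputs: 1.491e-04; correction applied: +0.0000496986.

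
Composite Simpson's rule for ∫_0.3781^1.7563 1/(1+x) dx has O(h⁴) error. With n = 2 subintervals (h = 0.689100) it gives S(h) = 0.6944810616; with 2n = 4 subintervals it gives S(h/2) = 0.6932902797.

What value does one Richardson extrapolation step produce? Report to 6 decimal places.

With r = 4 the leading error scales as h^4, so the weight is 2^4 = 16.
16 × 0.6932902797 = 11.0926444752; subtract 0.6944810616 → 10.3981634136
10.3981634136 ÷ 15 = 0.6932108942

0.693211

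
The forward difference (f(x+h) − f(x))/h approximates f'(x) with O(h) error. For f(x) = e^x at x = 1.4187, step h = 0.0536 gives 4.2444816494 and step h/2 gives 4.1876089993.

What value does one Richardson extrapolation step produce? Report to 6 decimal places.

4.130736

Method order is 1; weight 2^1 = 2.
2*4.1876089993 − 4.2444816494 = 4.1307363492
4.1307363492 ÷ 1 = 4.1307363492
Correction |R − A(h/2)| = 5.687e-02; gap |A(h/2) − A(h)| = 5.687e-02.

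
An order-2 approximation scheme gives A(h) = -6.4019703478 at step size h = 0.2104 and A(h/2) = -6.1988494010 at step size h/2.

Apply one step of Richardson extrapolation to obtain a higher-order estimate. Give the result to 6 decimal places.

r = 2, so 2^r = 4.
4×(-6.1988494010) = -24.7953976040; (-24.7953976040) − (-6.4019703478) = -18.3934272562
Denominator 4 − 1 = 3.
R = (-18.3934272562)/3 = -6.1311424187

-6.131142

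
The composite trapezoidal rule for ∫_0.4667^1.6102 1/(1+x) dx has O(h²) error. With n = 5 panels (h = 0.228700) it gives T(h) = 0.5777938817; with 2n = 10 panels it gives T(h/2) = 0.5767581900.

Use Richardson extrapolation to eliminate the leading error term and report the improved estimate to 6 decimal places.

The method has order 2: 2^2 = 4.
4×0.5767581900 = 2.3070327600; 2.3070327600 − 0.5777938817 = 1.7292388783
Denominator 4 − 1 = 3.
Result: 0.5764129594

0.576413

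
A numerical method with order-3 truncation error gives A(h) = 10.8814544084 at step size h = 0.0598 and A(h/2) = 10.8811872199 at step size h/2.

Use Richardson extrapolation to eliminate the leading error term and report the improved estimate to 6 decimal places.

The method has order 3: 2^3 = 8.
8 × 10.8811872199 = 87.0494977592; 87.0494977592 − 10.8814544084 = 76.1680433508
(8 × 10.8811872199 − 10.8814544084)/(8 − 1) = 10.8811490501

10.881149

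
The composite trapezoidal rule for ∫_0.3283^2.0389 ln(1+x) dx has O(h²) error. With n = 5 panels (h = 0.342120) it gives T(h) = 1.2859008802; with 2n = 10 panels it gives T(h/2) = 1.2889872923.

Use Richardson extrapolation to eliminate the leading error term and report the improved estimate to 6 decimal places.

1.290016

Method order is 2; weight 2^2 = 4.
4 × 1.2889872923 − 1.2859008802 = 3.8700482890
Extrapolated: 3.8700482890 / 3 = 1.2900160963
Correction |R − A(h/2)| = 1.029e-03; gap |A(h/2) − A(h)| = 3.086e-03.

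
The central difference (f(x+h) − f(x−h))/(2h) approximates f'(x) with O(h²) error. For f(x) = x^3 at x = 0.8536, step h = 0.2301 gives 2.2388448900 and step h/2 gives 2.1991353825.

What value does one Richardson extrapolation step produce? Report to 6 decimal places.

Leading term ∝ h^2; use weight 4 = 2^2.
Weighted: 8.7965415300 − 2.2388448900 = 6.5576966400
Divide by 2^2 − 1 = 3.
R = 6.5576966400/3 = 2.1858988800
Gap between inputs: 3.971e-02; correction applied: −0.0132365025.

2.185899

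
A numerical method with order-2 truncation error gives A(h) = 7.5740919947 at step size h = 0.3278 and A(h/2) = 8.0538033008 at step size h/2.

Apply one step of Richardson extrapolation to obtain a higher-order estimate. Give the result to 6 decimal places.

8.213707

Leading term ∝ h^2; use weight 4 = 2^2.
Weighted: 32.2152132032 − 7.5740919947 = 24.6411212085
24.6411212085 ÷ 3 = 8.2137070695
Shift from A(h/2): +0.1599037687.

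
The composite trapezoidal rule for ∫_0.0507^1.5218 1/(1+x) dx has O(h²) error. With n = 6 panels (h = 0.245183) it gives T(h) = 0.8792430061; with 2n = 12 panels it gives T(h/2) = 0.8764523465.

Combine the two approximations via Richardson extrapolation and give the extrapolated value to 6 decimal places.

0.875522

Leading term ∝ h^2; use weight 4 = 2^2.
4·0.8764523465 = 3.5058093860; subtract 0.8792430061 → 2.6265663799
Divide by 2^2 − 1 = 3.
So the Richardson estimate is 0.8755221266.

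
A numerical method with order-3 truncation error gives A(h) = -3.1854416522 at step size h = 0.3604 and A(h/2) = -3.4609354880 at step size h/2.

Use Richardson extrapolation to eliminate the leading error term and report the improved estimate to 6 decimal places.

The method has order 3: 2^3 = 8.
A(h/2) − A(h) = -3.4609354880 − (-3.1854416522) = -0.2754938358
Correction (A(h/2) − A(h))/(8 − 1) = (-0.2754938358)/7 = -0.0393562623
R = A(h/2) + (A(h/2) − A(h))/7 = -3.4609354880 − 0.0393562623 = -3.5002917503
Correction |R − A(h/2)| = 3.936e-02; gap |A(h/2) − A(h)| = 2.755e-01.

-3.500292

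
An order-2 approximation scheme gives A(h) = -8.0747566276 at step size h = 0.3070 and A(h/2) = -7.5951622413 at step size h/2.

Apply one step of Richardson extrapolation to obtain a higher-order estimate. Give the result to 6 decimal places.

-7.435297

Method order is 2; weight 2^2 = 4.
Top: 4(-7.5951622413) − (-8.0747566276) = -22.3058923376
Divide by 2^2 − 1 = 3.
(4·(-7.5951622413) − (-8.0747566276))/(4 − 1) = -7.4352974459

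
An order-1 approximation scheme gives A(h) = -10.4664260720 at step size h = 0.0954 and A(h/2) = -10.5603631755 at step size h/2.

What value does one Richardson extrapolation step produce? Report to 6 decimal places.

-10.654300

Order 1 gives 2^r = 2 and 2^r − 1 = 1.
A(h/2) − A(h) = -10.5603631755 − (-10.4664260720) = -0.0939371035
Divide by 2^1 − 1 = 1: (-0.0939371035)/1 = -0.0939371035
R = -10.5603631755 − 0.0939371035 = -10.6543002790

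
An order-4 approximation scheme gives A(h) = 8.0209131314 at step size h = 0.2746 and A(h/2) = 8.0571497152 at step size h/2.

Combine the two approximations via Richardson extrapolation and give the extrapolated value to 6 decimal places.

With r = 4 the leading error scales as h^4, so the weight is 2^4 = 16.
Top: 16(8.0571497152) − (8.0209131314) = 120.8934823118
R = 120.8934823118/15 = 8.0595654875
Correction |R − A(h/2)| = 2.416e-03; gap |A(h/2) − A(h)| = 3.624e-02.

8.059565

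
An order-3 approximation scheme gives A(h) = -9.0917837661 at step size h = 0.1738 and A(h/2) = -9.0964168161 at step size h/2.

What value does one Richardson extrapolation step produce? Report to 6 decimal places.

r = 3: numerator weight 8, denominator 7.
8*(-9.0964168161) = -72.7713345288; subtract (-9.0917837661) → -63.6795507627
R = (-63.6795507627)/7 = -9.0970786804
Shift from A(h/2): −0.0006618643.

-9.097079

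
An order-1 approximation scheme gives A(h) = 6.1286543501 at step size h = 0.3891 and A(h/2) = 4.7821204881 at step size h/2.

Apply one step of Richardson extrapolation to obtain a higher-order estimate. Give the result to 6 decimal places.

3.435587

r = 1: numerator weight 2, denominator 1.
A(h/2) − A(h) = 4.7821204881 − 6.1286543501 = -1.3465338620
Correction (A(h/2) − A(h))/(2 − 1) = (-1.3465338620)/1 = -1.3465338620
R = A(h/2) + (A(h/2) − A(h))/1 = 4.7821204881 − 1.3465338620 = 3.4355866261
Correction |R − A(h/2)| = 1.347e+00; gap |A(h/2) − A(h)| = 1.347e+00.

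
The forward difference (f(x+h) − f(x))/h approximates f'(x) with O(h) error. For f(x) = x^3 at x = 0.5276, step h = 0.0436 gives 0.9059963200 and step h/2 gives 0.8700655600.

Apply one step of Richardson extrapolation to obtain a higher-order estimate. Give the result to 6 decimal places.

Method order is 1; weight 2^1 = 2.
2·0.8700655600 − 0.9059963200 = 0.8341348000
Denominator 2 − 1 = 1.
Result: 0.8341348000

0.834135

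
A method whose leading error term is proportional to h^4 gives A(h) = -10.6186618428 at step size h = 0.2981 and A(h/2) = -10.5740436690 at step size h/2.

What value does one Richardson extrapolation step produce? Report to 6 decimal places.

Error is O(h^4); halving h shrinks it by 2^4 = 16.
16×(-10.5740436690) = -169.1846987040; (-169.1846987040) − (-10.6186618428) = -158.5660368612
(-158.5660368612) ÷ 15 = -10.5710691241

-10.571069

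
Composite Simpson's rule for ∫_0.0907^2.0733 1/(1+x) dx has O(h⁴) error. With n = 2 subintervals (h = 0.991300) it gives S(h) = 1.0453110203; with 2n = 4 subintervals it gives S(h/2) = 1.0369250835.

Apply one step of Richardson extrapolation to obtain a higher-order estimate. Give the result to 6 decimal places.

Order 4 gives 2^r = 16 and 2^r − 1 = 15.
2^4*A(h/2) = 16.5908013360; minus A(h) gives 15.5454903157.
15.5454903157 ÷ 15 = 1.0363660210
Gap between inputs: 8.386e-03; correction applied: −0.0005590625.

1.036366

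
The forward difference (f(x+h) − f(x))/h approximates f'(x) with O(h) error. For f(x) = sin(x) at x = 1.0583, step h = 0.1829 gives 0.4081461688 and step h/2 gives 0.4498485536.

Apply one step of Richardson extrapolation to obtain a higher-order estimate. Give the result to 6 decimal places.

r = 1, so 2^r = 2.
Top: 2(0.4498485536) − (0.4081461688) = 0.4915509384
Divide by 2^1 − 1 = 1.
Result: 0.4915509384
Shift from A(h/2): +0.0417023848.

0.491551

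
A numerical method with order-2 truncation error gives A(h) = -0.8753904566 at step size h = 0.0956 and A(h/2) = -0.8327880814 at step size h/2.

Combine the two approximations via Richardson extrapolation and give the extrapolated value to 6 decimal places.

-0.818587

The method has order 2: 2^2 = 4.
4*(-0.8327880814) = -3.3311523256; subtract (-0.8753904566) → -2.4557618690
R = (-2.4557618690)/3 = -0.8185872897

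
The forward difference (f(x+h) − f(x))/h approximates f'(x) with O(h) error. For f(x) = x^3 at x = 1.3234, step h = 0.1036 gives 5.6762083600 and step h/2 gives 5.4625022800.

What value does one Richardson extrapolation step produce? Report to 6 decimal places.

Method order is 1; weight 2^1 = 2.
2^1×A(h/2) = 10.9250045600; minus A(h) gives 5.2487962000.
Denominator 2 − 1 = 1.
5.2487962000 ÷ 1 = 5.2487962000
Gap between inputs: 2.137e-01; correction applied: −0.2137060800.

5.248796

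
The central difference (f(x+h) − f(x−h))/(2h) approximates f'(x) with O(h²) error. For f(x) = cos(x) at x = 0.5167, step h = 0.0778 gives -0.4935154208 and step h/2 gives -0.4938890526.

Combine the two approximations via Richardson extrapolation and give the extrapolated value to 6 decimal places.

Method order is 2; weight 2^2 = 4.
Weighted: (-1.9755562104) − (-0.4935154208) = -1.4820407896
Extrapolated: (-1.4820407896) / 3 = -0.4940135965

-0.494014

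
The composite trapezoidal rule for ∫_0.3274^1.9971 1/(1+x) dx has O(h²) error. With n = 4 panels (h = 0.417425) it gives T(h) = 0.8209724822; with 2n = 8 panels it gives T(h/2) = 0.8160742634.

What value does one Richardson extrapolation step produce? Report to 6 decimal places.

0.814442

Error is O(h^2); halving h shrinks it by 2^2 = 4.
Numerator 4*A(h/2) − A(h) = 4*0.8160742634 − 0.8209724822 = 2.4433245714
Divide by 2^2 − 1 = 3.
Result: 0.8144415238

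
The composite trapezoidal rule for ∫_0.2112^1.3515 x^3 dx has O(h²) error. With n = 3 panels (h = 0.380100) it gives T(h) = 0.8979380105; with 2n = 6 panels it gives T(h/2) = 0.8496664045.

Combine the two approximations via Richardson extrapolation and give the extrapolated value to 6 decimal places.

0.833576

Order 2 gives 2^r = 4 and 2^r − 1 = 3.
Numerator 4 × A(h/2) − A(h) = 4 × 0.8496664045 − 0.8979380105 = 2.5007276075
Divide by 2^2 − 1 = 3.
(4 × 0.8496664045 − 0.8979380105)/(4 − 1) = 0.8335758692
Gap between inputs: 4.827e-02; correction applied: −0.0160905353.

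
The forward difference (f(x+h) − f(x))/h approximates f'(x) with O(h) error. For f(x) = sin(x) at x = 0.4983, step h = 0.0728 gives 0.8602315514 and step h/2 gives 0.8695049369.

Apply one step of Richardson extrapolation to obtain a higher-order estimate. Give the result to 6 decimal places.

0.878778

Error is O(h^1); halving h shrinks it by 2^1 = 2.
2 × 0.8695049369 = 1.7390098738; subtract 0.8602315514 → 0.8787783224
Divide by 2^1 − 1 = 1.
Result: 0.8787783224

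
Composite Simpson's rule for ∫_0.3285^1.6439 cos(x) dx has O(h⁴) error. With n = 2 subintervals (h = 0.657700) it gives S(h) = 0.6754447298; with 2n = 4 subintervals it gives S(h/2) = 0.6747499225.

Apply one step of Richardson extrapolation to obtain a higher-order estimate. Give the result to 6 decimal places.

The method has order 4: 2^4 = 16.
A(h/2) − A(h) = 0.6747499225 − 0.6754447298 = -0.0006948073
Correction (A(h/2) − A(h))/(16 − 1) = (-0.0006948073)/15 = -0.0000463205
R = 0.6747499225 − 0.0000463205 = 0.6747036020

0.674704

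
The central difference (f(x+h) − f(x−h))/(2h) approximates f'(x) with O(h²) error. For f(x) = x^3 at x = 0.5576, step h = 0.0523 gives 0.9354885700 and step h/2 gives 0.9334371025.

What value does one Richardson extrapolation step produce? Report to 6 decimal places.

0.932753

With r = 2 the leading error scales as h^2, so the weight is 2^2 = 4.
4×0.9334371025 = 3.7337484100; 3.7337484100 − 0.9354885700 = 2.7982598400
Denominator 4 − 1 = 3.
R = 2.7982598400/3 = 0.9327532800
Gap between inputs: 2.051e-03; correction applied: −0.0006838225.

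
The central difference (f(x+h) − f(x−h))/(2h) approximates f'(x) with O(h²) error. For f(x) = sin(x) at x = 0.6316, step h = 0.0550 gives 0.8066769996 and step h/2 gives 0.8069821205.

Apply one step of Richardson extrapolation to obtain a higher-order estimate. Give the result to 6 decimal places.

Error is O(h^2); halving h shrinks it by 2^2 = 4.
2^2·A(h/2) = 3.2279284820; minus A(h) gives 2.4212514824.
Divide by 2^2 − 1 = 3.
(4·0.8069821205 − 0.8066769996)/(4 − 1) = 0.8070838275
Gap between inputs: 3.051e-04; correction applied: +0.0001017070.

0.807084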